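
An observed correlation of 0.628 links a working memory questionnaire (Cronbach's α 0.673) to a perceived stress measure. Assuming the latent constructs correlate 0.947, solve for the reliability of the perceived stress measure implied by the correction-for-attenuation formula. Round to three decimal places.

0.653

r_true = r_obs / √(r_xx · r_yy) ⇒ 0.947 = 0.628 / √(0.673 · r_yy).
√(0.673 · r_yy) = 0.628 / 0.947 = 0.6631; 0.673 · r_yy = 0.4397; r_yy = 0.4397 / 0.673 ≈ 0.653.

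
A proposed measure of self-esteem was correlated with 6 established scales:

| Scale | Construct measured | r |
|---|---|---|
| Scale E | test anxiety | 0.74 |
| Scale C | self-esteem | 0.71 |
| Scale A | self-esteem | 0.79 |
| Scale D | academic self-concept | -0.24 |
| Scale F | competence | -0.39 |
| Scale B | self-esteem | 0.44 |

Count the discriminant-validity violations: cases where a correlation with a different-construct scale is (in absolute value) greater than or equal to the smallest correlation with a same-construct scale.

1

Convergent (same construct = self-esteem): Scale C, Scale A, Scale B.
Smallest convergent = 0.44. Discriminant |r|: 0.74, 0.24, 0.39; count ≥ 0.44 → 1.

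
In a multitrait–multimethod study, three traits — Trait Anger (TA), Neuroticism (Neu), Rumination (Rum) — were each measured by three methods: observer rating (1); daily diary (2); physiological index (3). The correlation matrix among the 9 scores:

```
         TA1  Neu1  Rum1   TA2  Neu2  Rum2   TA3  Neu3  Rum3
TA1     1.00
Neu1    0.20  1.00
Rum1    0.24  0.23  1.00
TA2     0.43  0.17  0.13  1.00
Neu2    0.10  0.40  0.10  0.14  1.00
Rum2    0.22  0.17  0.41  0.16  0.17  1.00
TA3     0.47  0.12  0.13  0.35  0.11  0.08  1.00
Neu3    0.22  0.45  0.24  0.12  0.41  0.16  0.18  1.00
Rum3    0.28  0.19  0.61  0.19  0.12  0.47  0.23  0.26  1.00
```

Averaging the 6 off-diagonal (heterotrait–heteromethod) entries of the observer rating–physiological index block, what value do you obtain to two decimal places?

0.20

HTHM values (method 1 × method 3): 0.22, 0.28, 0.12, 0.19, 0.13, 0.24; mean = 1.18/6 = 0.20.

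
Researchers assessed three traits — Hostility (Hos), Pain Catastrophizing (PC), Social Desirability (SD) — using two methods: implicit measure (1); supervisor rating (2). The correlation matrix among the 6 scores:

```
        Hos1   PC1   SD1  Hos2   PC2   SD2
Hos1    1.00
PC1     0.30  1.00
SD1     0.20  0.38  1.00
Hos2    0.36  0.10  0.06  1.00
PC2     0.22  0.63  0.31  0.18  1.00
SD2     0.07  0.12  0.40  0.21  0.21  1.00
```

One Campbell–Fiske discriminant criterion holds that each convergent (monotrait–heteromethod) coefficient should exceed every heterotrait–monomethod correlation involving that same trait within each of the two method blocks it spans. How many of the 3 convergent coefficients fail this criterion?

Checking each validity diagonal entry against its comparison values:
Hos (methods 1·2): 0.36 vs {0.30, 0.18, 0.20, 0.21} → pass.
PC (methods 1·2): 0.63 vs {0.30, 0.18, 0.38, 0.21} → pass.
SD (methods 1·2): 0.40 vs {0.20, 0.21, 0.38, 0.21} → pass.
0 of 3 fail.

0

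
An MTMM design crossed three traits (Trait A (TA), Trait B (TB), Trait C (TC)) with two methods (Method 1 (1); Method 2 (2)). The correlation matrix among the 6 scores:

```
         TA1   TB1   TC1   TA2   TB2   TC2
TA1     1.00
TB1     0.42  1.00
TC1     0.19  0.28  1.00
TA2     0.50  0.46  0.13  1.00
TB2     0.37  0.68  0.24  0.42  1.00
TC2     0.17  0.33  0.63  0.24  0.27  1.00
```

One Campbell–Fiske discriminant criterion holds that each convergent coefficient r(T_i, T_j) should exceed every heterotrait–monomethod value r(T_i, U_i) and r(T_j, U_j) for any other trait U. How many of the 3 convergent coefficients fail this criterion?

0

Checking each validity diagonal entry against its comparison values:
TA (methods 1·2): 0.50 vs {0.42, 0.42, 0.19, 0.24} → pass.
TB (methods 1·2): 0.68 vs {0.42, 0.42, 0.28, 0.27} → pass.
TC (methods 1·2): 0.63 vs {0.19, 0.24, 0.28, 0.27} → pass.
0 of 3 fail.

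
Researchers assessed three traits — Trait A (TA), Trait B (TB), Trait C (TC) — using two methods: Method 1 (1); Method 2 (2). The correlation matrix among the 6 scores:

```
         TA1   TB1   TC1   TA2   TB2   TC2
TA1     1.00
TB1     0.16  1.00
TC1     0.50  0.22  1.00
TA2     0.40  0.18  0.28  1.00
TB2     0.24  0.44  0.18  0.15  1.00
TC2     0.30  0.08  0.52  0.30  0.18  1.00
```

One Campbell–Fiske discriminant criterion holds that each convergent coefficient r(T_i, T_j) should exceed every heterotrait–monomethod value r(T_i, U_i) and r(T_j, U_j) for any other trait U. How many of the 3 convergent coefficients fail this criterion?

Each convergent coefficient versus the relevant comparison correlations:
TA (methods 1·2): 0.40 vs {0.16, 0.15, 0.50, 0.30} → fail.
TB (methods 1·2): 0.44 vs {0.16, 0.15, 0.22, 0.18} → pass.
TC (methods 1·2): 0.52 vs {0.50, 0.30, 0.22, 0.18} → pass.
1 of 3 fail.

1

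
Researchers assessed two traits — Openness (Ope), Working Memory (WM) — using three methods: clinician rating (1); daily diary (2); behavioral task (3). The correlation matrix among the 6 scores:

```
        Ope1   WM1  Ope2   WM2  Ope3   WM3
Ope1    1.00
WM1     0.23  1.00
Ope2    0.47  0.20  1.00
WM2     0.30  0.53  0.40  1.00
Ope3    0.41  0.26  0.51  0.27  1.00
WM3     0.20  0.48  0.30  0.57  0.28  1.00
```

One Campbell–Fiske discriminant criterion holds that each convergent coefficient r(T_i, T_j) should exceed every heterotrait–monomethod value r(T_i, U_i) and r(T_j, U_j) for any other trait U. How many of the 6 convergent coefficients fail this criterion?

0

Convergent coefficients and their comparison sets:
Ope (methods 1·2): 0.47 vs {0.23, 0.40} → pass.
Ope (methods 1·3): 0.41 vs {0.23, 0.28} → pass.
Ope (methods 2·3): 0.51 vs {0.40, 0.28} → pass.
WM (methods 1·2): 0.53 vs {0.23, 0.40} → pass.
WM (methods 1·3): 0.48 vs {0.23, 0.28} → pass.
WM (methods 2·3): 0.57 vs {0.40, 0.28} → pass.
0 of 6 fail.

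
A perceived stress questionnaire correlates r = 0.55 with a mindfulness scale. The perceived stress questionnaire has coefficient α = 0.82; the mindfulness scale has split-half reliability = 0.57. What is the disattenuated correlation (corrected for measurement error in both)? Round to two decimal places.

0.80

r_true = r_obs / √(r_xx · r_yy) = 0.55 / √(0.82 × 0.57) = 0.55 / √0.4674 = 0.55 / 0.6837 ≈ 0.80.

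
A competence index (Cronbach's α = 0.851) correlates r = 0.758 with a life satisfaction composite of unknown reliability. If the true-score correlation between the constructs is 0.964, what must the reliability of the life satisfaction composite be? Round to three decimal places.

0.727

r_true = r_obs / √(r_xx · r_yy) ⇒ 0.964 = 0.758 / √(0.851 · r_yy).
√(0.851 · r_yy) = 0.758 / 0.964 = 0.7863; 0.851 · r_yy = 0.6183; r_yy = 0.6183 / 0.851 ≈ 0.727.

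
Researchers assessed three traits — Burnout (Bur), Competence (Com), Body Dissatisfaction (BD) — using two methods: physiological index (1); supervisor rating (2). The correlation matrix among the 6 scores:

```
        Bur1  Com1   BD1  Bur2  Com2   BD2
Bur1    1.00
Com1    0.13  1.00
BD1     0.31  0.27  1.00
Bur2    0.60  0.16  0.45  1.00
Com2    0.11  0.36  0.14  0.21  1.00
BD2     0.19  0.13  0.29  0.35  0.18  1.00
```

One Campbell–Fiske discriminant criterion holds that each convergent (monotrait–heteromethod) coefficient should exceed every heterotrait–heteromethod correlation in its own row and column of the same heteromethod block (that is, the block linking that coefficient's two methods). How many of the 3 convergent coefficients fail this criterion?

Convergent coefficients and their comparison sets:
Bur (methods 1·2): 0.60 vs {0.11, 0.16, 0.19, 0.45} → pass.
Com (methods 1·2): 0.36 vs {0.16, 0.11, 0.13, 0.14} → pass.
BD (methods 1·2): 0.29 vs {0.45, 0.19, 0.14, 0.13} → fail.
1 of 3 fail.

1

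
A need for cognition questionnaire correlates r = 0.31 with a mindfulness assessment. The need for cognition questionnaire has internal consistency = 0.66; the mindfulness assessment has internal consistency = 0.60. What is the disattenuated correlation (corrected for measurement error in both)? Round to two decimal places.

0.49

r_true = r_obs / √(r_xx · r_yy) = 0.31 / √(0.66 × 0.60) = 0.31 / √0.3960 = 0.31 / 0.6293 ≈ 0.49.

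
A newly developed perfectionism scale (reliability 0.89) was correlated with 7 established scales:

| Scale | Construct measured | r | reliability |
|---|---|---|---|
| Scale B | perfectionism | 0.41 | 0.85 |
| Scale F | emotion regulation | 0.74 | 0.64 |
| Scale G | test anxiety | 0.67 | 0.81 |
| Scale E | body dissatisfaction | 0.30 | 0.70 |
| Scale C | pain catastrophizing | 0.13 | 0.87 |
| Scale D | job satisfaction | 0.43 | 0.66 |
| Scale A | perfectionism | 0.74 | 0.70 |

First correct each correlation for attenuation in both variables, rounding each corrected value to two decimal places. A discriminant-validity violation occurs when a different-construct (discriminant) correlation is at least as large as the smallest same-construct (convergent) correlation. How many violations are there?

3

Disattenuated r (r / √(r_scale · r_new)):
  Scale B (conv): 0.41 / √(0.85·0.89) = 0.47
  Scale F (disc): 0.74 / √(0.64·0.89) = 0.98
  Scale G (disc): 0.67 / √(0.81·0.89) = 0.79
  Scale E (disc): 0.30 / √(0.70·0.89) = 0.38
  Scale C (disc): 0.13 / √(0.87·0.89) = 0.15
  Scale D (disc): 0.43 / √(0.66·0.89) = 0.56
  Scale A (conv): 0.74 / √(0.70·0.89) = 0.94
Smallest convergent = 0.47. Discriminant values: 0.98, 0.79, 0.38, 0.15, 0.56; count ≥ 0.47 → 3.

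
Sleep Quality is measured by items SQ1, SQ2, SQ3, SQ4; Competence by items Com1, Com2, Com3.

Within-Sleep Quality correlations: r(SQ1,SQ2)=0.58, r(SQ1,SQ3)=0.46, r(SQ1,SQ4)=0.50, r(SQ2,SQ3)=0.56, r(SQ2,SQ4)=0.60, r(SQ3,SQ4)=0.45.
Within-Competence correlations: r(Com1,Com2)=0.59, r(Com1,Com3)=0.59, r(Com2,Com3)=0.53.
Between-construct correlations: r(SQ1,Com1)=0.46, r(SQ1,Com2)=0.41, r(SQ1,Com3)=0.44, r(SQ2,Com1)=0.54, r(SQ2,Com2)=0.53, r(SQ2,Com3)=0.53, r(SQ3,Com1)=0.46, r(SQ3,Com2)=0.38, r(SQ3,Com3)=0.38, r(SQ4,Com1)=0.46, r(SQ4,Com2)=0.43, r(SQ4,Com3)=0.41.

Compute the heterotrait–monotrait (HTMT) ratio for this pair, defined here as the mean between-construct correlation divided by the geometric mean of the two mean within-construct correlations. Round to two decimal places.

0.83

Mean between = 5.43/12 = 0.4525.
Mean within-SQ = 3.15/6 = 0.5250; mean within-Com = 1.71/3 = 0.5700.
Geometric mean = √(0.5250 × 0.5700) = 0.5470.
HTMT = 0.4525 / 0.5470 = 0.83.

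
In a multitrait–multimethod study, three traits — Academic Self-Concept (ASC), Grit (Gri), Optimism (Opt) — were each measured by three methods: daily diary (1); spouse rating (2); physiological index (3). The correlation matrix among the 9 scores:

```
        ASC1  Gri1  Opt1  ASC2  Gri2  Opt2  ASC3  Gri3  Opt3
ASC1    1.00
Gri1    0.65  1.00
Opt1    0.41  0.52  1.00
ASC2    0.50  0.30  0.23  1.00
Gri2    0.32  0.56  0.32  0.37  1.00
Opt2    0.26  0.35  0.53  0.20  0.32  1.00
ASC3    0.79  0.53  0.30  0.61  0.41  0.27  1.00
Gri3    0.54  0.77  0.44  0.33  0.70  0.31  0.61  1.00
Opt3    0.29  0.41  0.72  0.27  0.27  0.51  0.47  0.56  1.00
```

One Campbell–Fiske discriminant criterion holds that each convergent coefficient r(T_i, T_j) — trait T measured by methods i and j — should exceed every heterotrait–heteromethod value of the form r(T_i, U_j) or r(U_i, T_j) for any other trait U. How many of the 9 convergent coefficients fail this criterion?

0

Convergent coefficients and their comparison sets:
ASC (methods 1·2): 0.50 vs {0.32, 0.30, 0.26, 0.23} → pass.
ASC (methods 1·3): 0.79 vs {0.54, 0.53, 0.29, 0.30} → pass.
ASC (methods 2·3): 0.61 vs {0.33, 0.41, 0.27, 0.27} → pass.
Gri (methods 1·2): 0.56 vs {0.30, 0.32, 0.35, 0.32} → pass.
Gri (methods 1·3): 0.77 vs {0.53, 0.54, 0.41, 0.44} → pass.
Gri (methods 2·3): 0.70 vs {0.41, 0.33, 0.27, 0.31} → pass.
Opt (methods 1·2): 0.53 vs {0.23, 0.26, 0.32, 0.35} → pass.
Opt (methods 1·3): 0.72 vs {0.30, 0.29, 0.44, 0.41} → pass.
Opt (methods 2·3): 0.51 vs {0.27, 0.27, 0.31, 0.27} → pass.
0 of 9 fail.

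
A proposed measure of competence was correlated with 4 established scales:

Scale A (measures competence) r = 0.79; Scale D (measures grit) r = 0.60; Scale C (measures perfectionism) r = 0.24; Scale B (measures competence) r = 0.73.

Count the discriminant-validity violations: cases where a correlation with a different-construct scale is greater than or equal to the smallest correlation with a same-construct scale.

Convergent (same construct = competence): Scale A, Scale B.
Smallest convergent = 0.73. Discriminant values: 0.60, 0.24; count ≥ 0.73 → 0.

0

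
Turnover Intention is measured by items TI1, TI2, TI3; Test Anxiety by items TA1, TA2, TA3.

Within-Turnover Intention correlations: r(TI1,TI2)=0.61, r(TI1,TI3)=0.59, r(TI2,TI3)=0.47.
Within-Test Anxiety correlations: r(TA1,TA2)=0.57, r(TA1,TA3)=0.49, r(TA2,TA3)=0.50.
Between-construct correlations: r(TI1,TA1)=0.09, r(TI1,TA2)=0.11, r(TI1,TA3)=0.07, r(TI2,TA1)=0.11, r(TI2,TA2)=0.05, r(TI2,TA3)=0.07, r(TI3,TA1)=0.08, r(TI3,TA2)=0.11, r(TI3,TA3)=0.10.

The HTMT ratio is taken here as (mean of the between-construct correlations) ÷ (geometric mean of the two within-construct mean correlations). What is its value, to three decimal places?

0.163

Mean heterotrait r = 0.79/9 = 0.0878.
Mean within-TI = 1.67/3 = 0.5567; mean within-TA = 1.56/3 = 0.5200.
Geometric mean = √(0.5567 × 0.5200) = 0.5380.
HTMT = 0.0878 / 0.5380 = 0.163.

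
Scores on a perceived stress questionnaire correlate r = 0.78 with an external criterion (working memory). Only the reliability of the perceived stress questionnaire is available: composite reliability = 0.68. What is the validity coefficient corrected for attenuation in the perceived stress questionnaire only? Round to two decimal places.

Single correction: r_c = r_obs / √r_xx = 0.78 / √0.68 = 0.78 / 0.8246 ≈ 0.95.

0.95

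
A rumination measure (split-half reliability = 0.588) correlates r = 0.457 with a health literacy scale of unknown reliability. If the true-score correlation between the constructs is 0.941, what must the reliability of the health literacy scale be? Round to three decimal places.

r_true = r_obs / √(r_xx · r_yy) ⇒ 0.941 = 0.457 / √(0.588 · r_yy).
√(0.588 · r_yy) = 0.457 / 0.941 = 0.4857; 0.588 · r_yy = 0.2359; r_yy = 0.2359 / 0.588 ≈ 0.401.

0.401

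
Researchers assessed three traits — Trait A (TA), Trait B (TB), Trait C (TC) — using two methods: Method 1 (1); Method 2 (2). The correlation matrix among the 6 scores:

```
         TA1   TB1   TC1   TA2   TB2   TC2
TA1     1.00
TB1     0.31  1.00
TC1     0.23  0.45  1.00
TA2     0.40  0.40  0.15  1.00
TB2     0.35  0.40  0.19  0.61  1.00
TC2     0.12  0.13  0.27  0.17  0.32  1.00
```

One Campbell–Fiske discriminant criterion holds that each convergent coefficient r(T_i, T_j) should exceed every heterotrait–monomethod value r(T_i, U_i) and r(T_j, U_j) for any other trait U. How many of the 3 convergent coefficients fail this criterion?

Convergent coefficients and their comparison sets:
TA (methods 1·2): 0.40 vs {0.31, 0.61, 0.23, 0.17} → fail.
TB (methods 1·2): 0.40 vs {0.31, 0.61, 0.45, 0.32} → fail.
TC (methods 1·2): 0.27 vs {0.23, 0.17, 0.45, 0.32} → fail.
3 of 3 fail.

3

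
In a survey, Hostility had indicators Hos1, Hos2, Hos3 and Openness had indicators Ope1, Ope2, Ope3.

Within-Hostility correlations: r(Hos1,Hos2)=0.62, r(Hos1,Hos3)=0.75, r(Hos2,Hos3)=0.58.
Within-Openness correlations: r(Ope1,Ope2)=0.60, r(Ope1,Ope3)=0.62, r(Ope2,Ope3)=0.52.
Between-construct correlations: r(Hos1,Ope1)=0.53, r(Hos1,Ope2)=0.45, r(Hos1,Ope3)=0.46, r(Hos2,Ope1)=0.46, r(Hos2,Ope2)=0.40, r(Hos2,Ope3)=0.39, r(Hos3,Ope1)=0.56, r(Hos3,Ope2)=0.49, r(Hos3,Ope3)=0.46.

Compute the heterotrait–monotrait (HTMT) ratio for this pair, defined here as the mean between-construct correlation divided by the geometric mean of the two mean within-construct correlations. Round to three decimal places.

Between-construct mean = 4.20/9 = 0.4667.
Mean within-Hos = 1.95/3 = 0.6500; mean within-Ope = 1.74/3 = 0.5800.
Geometric mean = √(0.6500 × 0.5800) = 0.6140.
HTMT = 0.4667 / 0.6140 = 0.760.

0.760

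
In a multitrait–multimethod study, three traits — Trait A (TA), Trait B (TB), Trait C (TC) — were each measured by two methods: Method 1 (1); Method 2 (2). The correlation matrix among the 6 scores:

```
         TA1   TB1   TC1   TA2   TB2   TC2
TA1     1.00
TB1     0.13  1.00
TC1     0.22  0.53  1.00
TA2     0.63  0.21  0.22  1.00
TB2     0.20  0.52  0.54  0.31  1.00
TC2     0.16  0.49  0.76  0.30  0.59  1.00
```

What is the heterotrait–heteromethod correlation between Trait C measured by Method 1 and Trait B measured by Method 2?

Different traits and methods: r(TC1, TB2) = 0.54.

0.54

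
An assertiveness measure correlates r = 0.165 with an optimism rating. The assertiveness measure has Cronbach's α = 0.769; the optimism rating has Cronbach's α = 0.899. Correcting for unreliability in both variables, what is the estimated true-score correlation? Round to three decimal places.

r_true = r_obs / √(r_xx · r_yy) = 0.165 / √(0.769 × 0.899) = 0.165 / √0.691331 = 0.165 / 0.8315 ≈ 0.198.

0.198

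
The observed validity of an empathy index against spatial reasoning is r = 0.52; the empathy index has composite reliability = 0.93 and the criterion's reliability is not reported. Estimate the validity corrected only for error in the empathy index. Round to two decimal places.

0.54

Single correction: r_c = r_obs / √r_xx = 0.52 / √0.93 = 0.52 / 0.9644 ≈ 0.54.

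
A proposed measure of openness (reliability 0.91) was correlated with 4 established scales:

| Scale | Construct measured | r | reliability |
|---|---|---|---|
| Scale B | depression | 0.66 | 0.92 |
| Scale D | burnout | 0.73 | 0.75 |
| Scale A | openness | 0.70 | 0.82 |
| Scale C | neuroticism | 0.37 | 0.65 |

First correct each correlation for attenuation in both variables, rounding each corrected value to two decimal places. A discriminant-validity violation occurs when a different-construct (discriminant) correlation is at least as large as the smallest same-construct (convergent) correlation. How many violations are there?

1

Disattenuated r (r / √(r_scale · r_new)):
  Scale B (disc): 0.66 / √(0.92·0.91) = 0.72
  Scale D (disc): 0.73 / √(0.75·0.91) = 0.88
  Scale A (conv): 0.70 / √(0.82·0.91) = 0.81
  Scale C (disc): 0.37 / √(0.65·0.91) = 0.48
Smallest convergent = 0.81. Discriminant values: 0.72, 0.88, 0.48; count ≥ 0.81 → 1.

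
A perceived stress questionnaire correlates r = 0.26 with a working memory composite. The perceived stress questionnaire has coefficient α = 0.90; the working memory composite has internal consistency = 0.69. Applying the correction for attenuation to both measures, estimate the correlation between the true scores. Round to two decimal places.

r_true = r_obs / √(r_xx · r_yy) = 0.26 / √(0.90 × 0.69) = 0.26 / √0.6210 = 0.26 / 0.7880 ≈ 0.33.

0.33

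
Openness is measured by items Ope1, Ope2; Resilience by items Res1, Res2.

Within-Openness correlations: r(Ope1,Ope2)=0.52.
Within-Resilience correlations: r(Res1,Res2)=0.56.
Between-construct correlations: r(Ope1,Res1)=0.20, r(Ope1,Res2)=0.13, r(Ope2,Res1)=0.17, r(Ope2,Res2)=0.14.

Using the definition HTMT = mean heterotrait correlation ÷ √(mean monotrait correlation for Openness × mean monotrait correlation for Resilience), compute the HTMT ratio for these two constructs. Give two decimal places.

Mean between = 0.64/4 = 0.1600.
Mean within-Ope = 0.52/1 = 0.5200; mean within-Res = 0.56/1 = 0.5600.
Geometric mean = √(0.5200 × 0.5600) = 0.5396.
HTMT = 0.1600 / 0.5396 = 0.30.

0.30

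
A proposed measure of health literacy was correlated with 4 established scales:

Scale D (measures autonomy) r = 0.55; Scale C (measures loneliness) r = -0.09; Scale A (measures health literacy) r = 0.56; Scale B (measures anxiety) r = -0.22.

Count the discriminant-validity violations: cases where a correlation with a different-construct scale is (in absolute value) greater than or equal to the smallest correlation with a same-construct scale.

0

Convergent (same construct = health literacy): Scale A.
Smallest convergent = 0.56. Discriminant |r|: 0.55, 0.09, 0.22; count ≥ 0.56 → 0.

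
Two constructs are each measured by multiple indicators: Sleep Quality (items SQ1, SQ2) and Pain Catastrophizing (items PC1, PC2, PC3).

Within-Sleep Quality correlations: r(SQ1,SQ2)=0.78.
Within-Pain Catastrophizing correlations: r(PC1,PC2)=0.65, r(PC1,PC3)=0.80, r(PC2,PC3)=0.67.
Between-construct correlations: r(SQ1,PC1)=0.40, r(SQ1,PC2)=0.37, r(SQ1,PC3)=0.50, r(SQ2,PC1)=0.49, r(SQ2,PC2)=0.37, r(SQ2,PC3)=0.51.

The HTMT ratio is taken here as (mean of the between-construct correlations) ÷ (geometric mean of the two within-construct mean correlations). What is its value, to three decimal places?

Mean heterotrait r = 2.64/6 = 0.4400.
Mean within-SQ = 0.78/1 = 0.7800; mean within-PC = 2.12/3 = 0.7067.
Geometric mean = √(0.7800 × 0.7067) = 0.7424.
HTMT = 0.4400 / 0.7424 = 0.593.

0.593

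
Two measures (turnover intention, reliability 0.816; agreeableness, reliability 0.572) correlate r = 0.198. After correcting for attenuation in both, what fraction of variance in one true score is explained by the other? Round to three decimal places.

0.084

Disattenuated r = 0.198 / √(0.816 × 0.572) = 0.198 / 0.6832 = 0.2898.
Shared true-score variance = 0.2898² = 0.0840 ≈ 0.084.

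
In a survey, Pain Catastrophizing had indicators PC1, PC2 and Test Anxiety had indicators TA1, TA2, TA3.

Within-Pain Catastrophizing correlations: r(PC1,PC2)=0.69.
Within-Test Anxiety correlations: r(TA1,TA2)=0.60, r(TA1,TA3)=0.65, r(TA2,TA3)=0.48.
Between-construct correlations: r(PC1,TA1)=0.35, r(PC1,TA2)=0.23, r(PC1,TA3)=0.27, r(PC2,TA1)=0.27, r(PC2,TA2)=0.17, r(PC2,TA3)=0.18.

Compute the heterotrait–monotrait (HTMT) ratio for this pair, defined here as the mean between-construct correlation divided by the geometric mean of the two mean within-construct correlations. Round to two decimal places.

Mean between = 1.47/6 = 0.2450.
Mean within-PC = 0.69/1 = 0.6900; mean within-TA = 1.73/3 = 0.5767.
Geometric mean = √(0.6900 × 0.5767) = 0.6308.
HTMT = 0.2450 / 0.6308 = 0.39.

0.39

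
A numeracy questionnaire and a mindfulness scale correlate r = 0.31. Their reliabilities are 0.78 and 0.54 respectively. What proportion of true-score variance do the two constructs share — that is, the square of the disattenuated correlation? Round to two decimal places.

0.23

Disattenuated r = 0.31 / √(0.78 × 0.54) = 0.31 / 0.6490 = 0.4777.
Shared true-score variance = 0.4777² = 0.2282 ≈ 0.23.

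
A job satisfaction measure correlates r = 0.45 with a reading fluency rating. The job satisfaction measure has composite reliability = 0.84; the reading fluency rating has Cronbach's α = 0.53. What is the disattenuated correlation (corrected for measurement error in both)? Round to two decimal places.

0.67

r_true = r_obs / √(r_xx · r_yy) = 0.45 / √(0.84 × 0.53) = 0.45 / √0.4452 = 0.45 / 0.6672 ≈ 0.67.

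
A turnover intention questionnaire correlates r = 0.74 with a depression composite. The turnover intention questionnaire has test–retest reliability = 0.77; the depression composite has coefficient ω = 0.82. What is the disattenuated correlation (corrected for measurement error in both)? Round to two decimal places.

r_true = r_obs / √(r_xx · r_yy) = 0.74 / √(0.77 × 0.82) = 0.74 / √0.6314 = 0.74 / 0.7946 ≈ 0.93.

0.93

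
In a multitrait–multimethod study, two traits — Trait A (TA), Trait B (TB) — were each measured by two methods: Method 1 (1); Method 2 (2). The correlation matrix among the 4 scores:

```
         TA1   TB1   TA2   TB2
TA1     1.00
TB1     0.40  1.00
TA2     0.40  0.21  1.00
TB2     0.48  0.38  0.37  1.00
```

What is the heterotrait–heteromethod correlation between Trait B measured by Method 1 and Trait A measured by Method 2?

Different traits and methods: r(TB1, TA2) = 0.21.

0.21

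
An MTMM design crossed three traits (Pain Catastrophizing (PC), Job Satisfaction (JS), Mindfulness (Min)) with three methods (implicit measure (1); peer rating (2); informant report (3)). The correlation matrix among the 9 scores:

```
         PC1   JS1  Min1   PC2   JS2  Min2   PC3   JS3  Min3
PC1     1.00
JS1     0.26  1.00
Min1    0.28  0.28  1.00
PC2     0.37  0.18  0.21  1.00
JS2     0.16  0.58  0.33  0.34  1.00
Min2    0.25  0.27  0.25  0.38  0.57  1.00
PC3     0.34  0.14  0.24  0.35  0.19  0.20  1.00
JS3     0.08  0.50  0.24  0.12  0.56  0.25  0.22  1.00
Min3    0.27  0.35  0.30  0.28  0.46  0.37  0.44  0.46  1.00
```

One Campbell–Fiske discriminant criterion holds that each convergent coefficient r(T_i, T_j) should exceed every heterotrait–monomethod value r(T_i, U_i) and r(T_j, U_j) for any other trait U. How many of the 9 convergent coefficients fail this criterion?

7

Checking each validity diagonal entry against its comparison values:
PC (methods 1·2): 0.37 vs {0.26, 0.34, 0.28, 0.38} → fail.
PC (methods 1·3): 0.34 vs {0.26, 0.22, 0.28, 0.44} → fail.
PC (methods 2·3): 0.35 vs {0.34, 0.22, 0.38, 0.44} → fail.
JS (methods 1·2): 0.58 vs {0.26, 0.34, 0.28, 0.57} → pass.
JS (methods 1·3): 0.50 vs {0.26, 0.22, 0.28, 0.46} → pass.
JS (methods 2·3): 0.56 vs {0.34, 0.22, 0.57, 0.46} → fail.
Min (methods 1·2): 0.25 vs {0.28, 0.38, 0.28, 0.57} → fail.
Min (methods 1·3): 0.30 vs {0.28, 0.44, 0.28, 0.46} → fail.
Min (methods 2·3): 0.37 vs {0.38, 0.44, 0.57, 0.46} → fail.
7 of 9 fail.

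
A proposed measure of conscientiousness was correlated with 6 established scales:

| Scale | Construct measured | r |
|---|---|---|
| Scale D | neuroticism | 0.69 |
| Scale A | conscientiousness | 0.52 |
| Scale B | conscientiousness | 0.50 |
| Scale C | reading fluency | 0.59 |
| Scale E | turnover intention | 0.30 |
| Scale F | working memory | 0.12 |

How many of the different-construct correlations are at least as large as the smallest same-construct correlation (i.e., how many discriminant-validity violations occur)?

2

Convergent (same construct = conscientiousness): Scale A, Scale B.
Smallest convergent = 0.50. Discriminant values: 0.69, 0.59, 0.30, 0.12; count ≥ 0.50 → 2.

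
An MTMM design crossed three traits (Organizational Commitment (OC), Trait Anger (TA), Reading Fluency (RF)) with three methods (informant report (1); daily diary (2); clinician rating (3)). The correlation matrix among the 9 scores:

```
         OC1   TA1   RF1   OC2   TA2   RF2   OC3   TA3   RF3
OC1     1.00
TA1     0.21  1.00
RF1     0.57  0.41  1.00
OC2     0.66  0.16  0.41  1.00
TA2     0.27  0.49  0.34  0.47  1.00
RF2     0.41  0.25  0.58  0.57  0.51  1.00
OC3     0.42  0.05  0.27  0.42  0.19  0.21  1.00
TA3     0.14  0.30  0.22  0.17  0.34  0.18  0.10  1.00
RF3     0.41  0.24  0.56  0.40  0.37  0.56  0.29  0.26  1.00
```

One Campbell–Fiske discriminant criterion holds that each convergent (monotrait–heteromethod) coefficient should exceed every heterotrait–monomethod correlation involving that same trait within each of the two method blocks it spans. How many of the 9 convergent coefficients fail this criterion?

Each convergent coefficient versus the relevant comparison correlations:
OC (methods 1·2): 0.66 vs {0.21, 0.47, 0.57, 0.57} → pass.
OC (methods 1·3): 0.42 vs {0.21, 0.10, 0.57, 0.29} → fail.
OC (methods 2·3): 0.42 vs {0.47, 0.10, 0.57, 0.29} → fail.
TA (methods 1·2): 0.49 vs {0.21, 0.47, 0.41, 0.51} → fail.
TA (methods 1·3): 0.30 vs {0.21, 0.10, 0.41, 0.26} → fail.
TA (methods 2·3): 0.34 vs {0.47, 0.10, 0.51, 0.26} → fail.
RF (methods 1·2): 0.58 vs {0.57, 0.57, 0.41, 0.51} → pass.
RF (methods 1·3): 0.56 vs {0.57, 0.29, 0.41, 0.26} → fail.
RF (methods 2·3): 0.56 vs {0.57, 0.29, 0.51, 0.26} → fail.
7 of 9 fail.

7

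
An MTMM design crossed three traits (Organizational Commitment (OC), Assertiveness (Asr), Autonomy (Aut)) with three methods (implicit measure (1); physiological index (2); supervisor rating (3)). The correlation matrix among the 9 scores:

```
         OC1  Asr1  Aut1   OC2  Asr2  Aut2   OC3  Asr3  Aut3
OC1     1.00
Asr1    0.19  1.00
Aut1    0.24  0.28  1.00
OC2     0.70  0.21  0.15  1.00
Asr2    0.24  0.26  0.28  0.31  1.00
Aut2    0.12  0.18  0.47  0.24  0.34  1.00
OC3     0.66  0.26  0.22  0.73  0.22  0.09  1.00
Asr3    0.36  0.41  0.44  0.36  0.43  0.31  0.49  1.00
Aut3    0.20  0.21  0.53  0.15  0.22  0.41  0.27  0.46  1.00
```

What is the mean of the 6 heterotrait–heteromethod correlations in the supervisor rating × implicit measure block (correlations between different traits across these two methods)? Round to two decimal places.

HTHM values (method 3 × method 1): 0.26, 0.22, 0.36, 0.44, 0.20, 0.21; mean = 1.69/6 = 0.28.

0.28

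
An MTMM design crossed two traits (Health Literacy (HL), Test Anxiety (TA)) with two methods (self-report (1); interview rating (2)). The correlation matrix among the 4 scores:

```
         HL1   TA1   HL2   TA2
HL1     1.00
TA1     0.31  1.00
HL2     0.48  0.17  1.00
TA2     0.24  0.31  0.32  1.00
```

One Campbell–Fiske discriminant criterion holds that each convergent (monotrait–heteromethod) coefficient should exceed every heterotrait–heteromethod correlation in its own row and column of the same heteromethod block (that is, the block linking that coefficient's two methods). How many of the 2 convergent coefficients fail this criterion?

0

Each convergent coefficient versus the relevant comparison correlations:
HL (methods 1·2): 0.48 vs {0.24, 0.17} → pass.
TA (methods 1·2): 0.31 vs {0.17, 0.24} → pass.
0 of 2 fail.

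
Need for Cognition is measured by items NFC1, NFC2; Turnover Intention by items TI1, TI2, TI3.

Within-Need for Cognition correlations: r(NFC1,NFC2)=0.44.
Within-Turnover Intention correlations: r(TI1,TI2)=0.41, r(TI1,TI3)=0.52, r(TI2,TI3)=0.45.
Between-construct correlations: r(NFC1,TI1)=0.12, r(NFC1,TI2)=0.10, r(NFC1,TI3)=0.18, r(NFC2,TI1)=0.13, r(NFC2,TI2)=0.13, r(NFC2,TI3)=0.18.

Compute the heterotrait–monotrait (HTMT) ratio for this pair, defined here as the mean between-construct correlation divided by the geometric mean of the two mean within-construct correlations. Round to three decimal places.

0.311

Between-construct mean = 0.84/6 = 0.1400.
Mean within-NFC = 0.44/1 = 0.4400; mean within-TI = 1.38/3 = 0.4600.
Geometric mean = √(0.4400 × 0.4600) = 0.4499.
HTMT = 0.1400 / 0.4499 = 0.311.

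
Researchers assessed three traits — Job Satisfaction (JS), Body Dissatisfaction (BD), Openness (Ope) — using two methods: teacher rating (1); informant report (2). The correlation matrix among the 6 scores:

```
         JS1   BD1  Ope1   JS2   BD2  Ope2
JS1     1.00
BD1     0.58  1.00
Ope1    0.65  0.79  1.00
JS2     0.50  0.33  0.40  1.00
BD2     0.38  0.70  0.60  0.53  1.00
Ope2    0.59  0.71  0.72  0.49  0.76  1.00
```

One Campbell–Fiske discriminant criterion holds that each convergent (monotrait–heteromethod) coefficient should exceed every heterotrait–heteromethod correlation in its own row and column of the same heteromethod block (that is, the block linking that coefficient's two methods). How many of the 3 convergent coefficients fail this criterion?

2

Convergent coefficients and their comparison sets:
JS (methods 1·2): 0.50 vs {0.38, 0.33, 0.59, 0.40} → fail.
BD (methods 1·2): 0.70 vs {0.33, 0.38, 0.71, 0.60} → fail.
Ope (methods 1·2): 0.72 vs {0.40, 0.59, 0.60, 0.71} → pass.
2 of 3 fail.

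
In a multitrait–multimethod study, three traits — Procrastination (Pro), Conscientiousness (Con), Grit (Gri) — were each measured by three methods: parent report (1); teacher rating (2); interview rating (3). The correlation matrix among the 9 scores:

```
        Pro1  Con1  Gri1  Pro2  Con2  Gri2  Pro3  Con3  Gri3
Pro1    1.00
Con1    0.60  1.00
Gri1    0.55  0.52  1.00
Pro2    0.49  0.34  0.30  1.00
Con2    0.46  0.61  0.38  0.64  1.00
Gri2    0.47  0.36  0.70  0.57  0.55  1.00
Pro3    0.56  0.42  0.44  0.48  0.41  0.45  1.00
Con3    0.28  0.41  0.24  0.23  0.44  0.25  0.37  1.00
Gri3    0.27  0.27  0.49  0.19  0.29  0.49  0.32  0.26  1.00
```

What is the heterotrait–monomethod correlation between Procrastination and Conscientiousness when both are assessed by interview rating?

Different traits, same method: r(Pro3, Con3) = 0.37.

0.37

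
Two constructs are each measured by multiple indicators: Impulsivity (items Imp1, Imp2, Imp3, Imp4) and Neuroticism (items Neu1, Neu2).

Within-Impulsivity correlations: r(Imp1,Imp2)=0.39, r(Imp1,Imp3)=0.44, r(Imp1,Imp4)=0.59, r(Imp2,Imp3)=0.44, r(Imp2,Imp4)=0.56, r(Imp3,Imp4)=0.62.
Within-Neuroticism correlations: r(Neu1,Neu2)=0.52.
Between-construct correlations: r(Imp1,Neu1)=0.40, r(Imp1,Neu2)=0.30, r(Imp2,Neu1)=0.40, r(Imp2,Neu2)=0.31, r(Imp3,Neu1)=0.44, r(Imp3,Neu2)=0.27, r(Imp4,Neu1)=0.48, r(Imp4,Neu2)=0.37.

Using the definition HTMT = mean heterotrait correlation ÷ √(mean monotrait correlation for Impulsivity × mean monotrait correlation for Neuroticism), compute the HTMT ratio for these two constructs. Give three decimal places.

Between-construct mean = 2.97/8 = 0.3713.
Mean within-Imp = 3.04/6 = 0.5067; mean within-Neu = 0.52/1 = 0.5200.
Geometric mean = √(0.5067 × 0.5200) = 0.5133.
HTMT = 0.3713 / 0.5133 = 0.723.

0.723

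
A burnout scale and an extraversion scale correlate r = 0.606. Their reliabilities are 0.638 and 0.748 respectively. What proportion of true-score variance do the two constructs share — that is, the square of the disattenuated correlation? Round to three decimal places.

Disattenuated r = 0.606 / √(0.638 × 0.748) = 0.606 / 0.6908 = 0.8772.
Shared true-score variance = 0.8772² = 0.7695 ≈ 0.770.

0.770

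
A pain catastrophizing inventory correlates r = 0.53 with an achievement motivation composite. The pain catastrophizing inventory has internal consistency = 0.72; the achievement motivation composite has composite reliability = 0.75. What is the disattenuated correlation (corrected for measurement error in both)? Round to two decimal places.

r_true = r_obs / √(r_xx · r_yy) = 0.53 / √(0.72 × 0.75) = 0.53 / √0.5400 = 0.53 / 0.7348 ≈ 0.72.

0.72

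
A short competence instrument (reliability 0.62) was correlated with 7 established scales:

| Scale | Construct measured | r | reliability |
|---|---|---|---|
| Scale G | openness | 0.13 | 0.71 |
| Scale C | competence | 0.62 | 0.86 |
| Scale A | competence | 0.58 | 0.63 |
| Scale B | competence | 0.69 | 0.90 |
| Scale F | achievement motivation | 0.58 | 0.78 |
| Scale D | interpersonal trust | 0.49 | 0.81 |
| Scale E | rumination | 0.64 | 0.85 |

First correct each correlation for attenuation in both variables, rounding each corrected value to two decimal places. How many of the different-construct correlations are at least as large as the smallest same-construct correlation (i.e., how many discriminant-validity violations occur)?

Disattenuated r (r / √(r_scale · r_new)):
  Scale G (disc): 0.13 / √(0.71·0.62) = 0.20
  Scale C (conv): 0.62 / √(0.86·0.62) = 0.85
  Scale A (conv): 0.58 / √(0.63·0.62) = 0.93
  Scale B (conv): 0.69 / √(0.90·0.62) = 0.92
  Scale F (disc): 0.58 / √(0.78·0.62) = 0.83
  Scale D (disc): 0.49 / √(0.81·0.62) = 0.69
  Scale E (disc): 0.64 / √(0.85·0.62) = 0.88
Smallest convergent = 0.85. Discriminant values: 0.20, 0.83, 0.69, 0.88; count ≥ 0.85 → 1.

1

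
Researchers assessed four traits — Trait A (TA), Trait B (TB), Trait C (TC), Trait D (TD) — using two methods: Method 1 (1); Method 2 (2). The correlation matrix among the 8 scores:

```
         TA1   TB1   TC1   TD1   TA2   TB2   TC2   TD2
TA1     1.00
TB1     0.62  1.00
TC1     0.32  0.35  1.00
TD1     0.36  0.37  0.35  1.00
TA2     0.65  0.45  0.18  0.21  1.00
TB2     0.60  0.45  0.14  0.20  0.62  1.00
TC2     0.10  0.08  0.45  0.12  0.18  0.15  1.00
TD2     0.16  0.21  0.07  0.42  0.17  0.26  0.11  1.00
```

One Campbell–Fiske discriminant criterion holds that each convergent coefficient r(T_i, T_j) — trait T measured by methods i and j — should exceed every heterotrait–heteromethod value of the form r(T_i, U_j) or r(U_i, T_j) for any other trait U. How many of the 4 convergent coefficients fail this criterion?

Each convergent coefficient versus the relevant comparison correlations:
TA (methods 1·2): 0.65 vs {0.60, 0.45, 0.10, 0.18, 0.16, 0.21} → pass.
TB (methods 1·2): 0.45 vs {0.45, 0.60, 0.08, 0.14, 0.21, 0.20} → fail.
TC (methods 1·2): 0.45 vs {0.18, 0.10, 0.14, 0.08, 0.07, 0.12} → pass.
TD (methods 1·2): 0.42 vs {0.21, 0.16, 0.20, 0.21, 0.12, 0.07} → pass.
1 of 4 fail.

1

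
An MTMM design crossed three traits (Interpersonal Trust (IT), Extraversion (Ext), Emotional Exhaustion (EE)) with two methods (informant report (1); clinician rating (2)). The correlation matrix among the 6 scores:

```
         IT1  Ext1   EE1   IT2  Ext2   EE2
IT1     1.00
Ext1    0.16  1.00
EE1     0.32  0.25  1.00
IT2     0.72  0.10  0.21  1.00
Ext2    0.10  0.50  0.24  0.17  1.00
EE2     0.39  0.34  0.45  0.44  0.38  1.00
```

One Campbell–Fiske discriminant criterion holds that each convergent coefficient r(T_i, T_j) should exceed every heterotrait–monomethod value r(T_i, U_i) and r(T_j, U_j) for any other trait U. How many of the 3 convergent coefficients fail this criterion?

0

Checking each validity diagonal entry against its comparison values:
IT (methods 1·2): 0.72 vs {0.16, 0.17, 0.32, 0.44} → pass.
Ext (methods 1·2): 0.50 vs {0.16, 0.17, 0.25, 0.38} → pass.
EE (methods 1·2): 0.45 vs {0.32, 0.44, 0.25, 0.38} → pass.
0 of 3 fail.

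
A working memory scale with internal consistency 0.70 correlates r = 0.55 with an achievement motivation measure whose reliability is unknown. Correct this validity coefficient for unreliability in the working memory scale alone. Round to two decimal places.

Single correction: r_c = r_obs / √r_xx = 0.55 / √0.70 = 0.55 / 0.8367 ≈ 0.66.

0.66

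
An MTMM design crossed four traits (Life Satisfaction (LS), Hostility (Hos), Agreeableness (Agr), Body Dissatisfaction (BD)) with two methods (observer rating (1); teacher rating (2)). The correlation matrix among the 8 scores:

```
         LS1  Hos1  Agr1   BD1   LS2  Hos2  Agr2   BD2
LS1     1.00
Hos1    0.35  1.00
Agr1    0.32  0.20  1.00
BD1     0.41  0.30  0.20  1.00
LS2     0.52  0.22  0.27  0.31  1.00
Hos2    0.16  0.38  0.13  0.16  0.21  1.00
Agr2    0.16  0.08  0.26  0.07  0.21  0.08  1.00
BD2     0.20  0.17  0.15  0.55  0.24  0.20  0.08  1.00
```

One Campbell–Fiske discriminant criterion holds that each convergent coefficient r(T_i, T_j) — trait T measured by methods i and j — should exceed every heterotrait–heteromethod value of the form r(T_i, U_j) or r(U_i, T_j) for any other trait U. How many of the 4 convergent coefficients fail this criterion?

1

Convergent coefficients and their comparison sets:
LS (methods 1·2): 0.52 vs {0.16, 0.22, 0.16, 0.27, 0.20, 0.31} → pass.
Hos (methods 1·2): 0.38 vs {0.22, 0.16, 0.08, 0.13, 0.17, 0.16} → pass.
Agr (methods 1·2): 0.26 vs {0.27, 0.16, 0.13, 0.08, 0.15, 0.07} → fail.
BD (methods 1·2): 0.55 vs {0.31, 0.20, 0.16, 0.17, 0.07, 0.15} → pass.
1 of 4 fail.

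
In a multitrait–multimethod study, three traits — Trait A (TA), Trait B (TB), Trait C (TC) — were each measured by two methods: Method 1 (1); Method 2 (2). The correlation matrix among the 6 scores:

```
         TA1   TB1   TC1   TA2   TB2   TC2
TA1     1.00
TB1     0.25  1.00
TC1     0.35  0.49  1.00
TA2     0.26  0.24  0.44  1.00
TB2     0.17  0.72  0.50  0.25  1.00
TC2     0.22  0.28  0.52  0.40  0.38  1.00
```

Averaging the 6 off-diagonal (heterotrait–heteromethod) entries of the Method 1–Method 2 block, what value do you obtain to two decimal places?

0.31

HTHM values (method 1 × method 2): 0.17, 0.22, 0.24, 0.28, 0.44, 0.50; mean = 1.85/6 = 0.31.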